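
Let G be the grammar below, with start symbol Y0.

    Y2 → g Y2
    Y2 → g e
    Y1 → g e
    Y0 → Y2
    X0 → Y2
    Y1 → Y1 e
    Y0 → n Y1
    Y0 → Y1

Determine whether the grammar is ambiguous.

Ambiguous

Witness: g e

Derivation 1: Y0 ⇒ Y2 ⇒ g e
Derivation 2: Y0 ⇒ Y1 ⇒ g e

Two distinct leftmost derivations for the same string.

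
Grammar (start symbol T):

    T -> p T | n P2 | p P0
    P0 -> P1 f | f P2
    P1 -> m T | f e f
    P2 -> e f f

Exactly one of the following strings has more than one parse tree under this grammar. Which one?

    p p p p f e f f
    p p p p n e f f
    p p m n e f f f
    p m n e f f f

p p p p f e f f

p p p p f e f f: 2 trees
p p p p n e f f: 1 tree
p p m n e f f f: 1 tree
p m n e f f f: 1 tree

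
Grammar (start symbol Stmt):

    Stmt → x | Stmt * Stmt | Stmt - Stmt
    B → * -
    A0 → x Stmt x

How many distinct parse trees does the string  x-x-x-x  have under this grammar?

Parse trees for x-x-x-x:
  [Stmt [Stmt x] - [Stmt [Stmt x] - [Stmt [Stmt x] - [Stmt x]]]]
  [Stmt [Stmt x] - [Stmt [Stmt [Stmt x] - [Stmt x]] - [Stmt x]]]
  [Stmt [Stmt [Stmt x] - [Stmt x]] - [Stmt [Stmt x] - [Stmt x]]]
  [Stmt [Stmt [Stmt x] - [Stmt [Stmt x] - [Stmt x]]] - [Stmt x]]
  [Stmt [Stmt [Stmt [Stmt x] - [Stmt x]] - [Stmt x]] - [Stmt x]]

5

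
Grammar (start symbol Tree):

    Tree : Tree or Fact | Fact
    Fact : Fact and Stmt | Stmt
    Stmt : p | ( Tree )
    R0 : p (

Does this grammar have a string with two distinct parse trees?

Unambiguous

Only Tree, Fact, Stmt are reachable from Tree; ignoring the rest: The grammar is stratified — Tree handles 'or' (left-recursive), Fact handles 'and', Stmt atoms. Each operator has a fixed associativity and precedence level, so every string has one parse.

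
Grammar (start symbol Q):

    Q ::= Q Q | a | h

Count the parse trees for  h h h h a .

Parse trees for h h h h a (showing first 6 of 14):
  [Q [Q h] [Q [Q h] [Q [Q h] [Q [Q h] [Q a]]]]]
  [Q [Q h] [Q [Q h] [Q [Q [Q h] [Q h]] [Q a]]]]
  [Q [Q h] [Q [Q [Q h] [Q h]] [Q [Q h] [Q a]]]]
  [Q [Q h] [Q [Q [Q h] [Q [Q h] [Q h]]] [Q a]]]
  [Q [Q h] [Q [Q [Q [Q h] [Q h]] [Q h]] [Q a]]]
  [Q [Q [Q h] [Q h]] [Q [Q h] [Q [Q h] [Q a]]]]

14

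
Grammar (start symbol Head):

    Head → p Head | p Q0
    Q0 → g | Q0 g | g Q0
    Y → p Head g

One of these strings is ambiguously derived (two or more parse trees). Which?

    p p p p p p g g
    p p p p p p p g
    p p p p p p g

p p p p p p g g: 2 trees
p p p p p p p g: 1 tree
p p p p p p g: 1 tree

p p p p p p g g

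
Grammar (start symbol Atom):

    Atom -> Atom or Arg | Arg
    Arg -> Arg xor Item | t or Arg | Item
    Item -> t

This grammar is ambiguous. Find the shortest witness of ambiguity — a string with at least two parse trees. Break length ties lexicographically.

t or t

length 1: no string has ≥2 trees
length 3: t or t has 2 parse trees

Two derivations of t or t:
  Atom ⇒ Atom or Arg ⇒ Arg or Arg ⇒ Item or Arg ⇒ t or Arg ⇒ t or Item ⇒ t or t
  Atom ⇒ Arg ⇒ t or Arg ⇒ t or Item ⇒ t or t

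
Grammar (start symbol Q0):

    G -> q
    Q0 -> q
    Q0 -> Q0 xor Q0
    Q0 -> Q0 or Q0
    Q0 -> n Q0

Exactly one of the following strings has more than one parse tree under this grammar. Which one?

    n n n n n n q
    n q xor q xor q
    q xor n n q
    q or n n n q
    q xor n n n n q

n q xor q xor q

n n n n n n q: 1 tree
n q xor q xor q: 5 trees
q xor n n q: 1 tree
q or n n n q: 1 tree
q xor n n n n q: 1 tree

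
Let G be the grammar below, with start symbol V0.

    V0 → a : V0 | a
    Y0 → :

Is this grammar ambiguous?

Unambiguous

(Y0 is unreachable from V0, so its rules don't affect L(V0).) The reachable grammar is A → atom sep A | atom. Each atom is followed by either the separator (recurse) or end-of-string (stop) — no choice point.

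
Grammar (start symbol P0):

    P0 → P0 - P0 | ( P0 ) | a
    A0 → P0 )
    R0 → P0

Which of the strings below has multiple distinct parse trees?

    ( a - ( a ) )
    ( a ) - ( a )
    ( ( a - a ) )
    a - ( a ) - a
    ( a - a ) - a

( a - ( a ) ): 1 tree
( a ) - ( a ): 1 tree
( ( a - a ) ): 1 tree
a - ( a ) - a: 2 trees
( a - a ) - a: 1 tree

a - ( a ) - a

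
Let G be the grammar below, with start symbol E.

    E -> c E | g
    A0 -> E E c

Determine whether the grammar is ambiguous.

Unambiguous

Only E is reachable from E; ignoring the rest: The reachable rules are right-linear with at most one rule per (nonterminal, next-terminal) pair. Each input token forces the next rule, so parsing is deterministic.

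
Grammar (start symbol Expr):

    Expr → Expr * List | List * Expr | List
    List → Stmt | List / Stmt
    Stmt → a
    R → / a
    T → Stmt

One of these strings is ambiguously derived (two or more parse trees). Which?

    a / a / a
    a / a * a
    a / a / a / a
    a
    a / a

a / a * a

a / a / a: 1 tree
a / a * a: 2 trees
a / a / a / a: 1 tree
a: 1 tree
a / a: 1 tree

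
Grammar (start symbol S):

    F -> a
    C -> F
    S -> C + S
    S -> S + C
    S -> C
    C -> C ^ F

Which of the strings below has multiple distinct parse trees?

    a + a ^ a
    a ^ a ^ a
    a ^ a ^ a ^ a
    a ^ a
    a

a + a ^ a

a + a ^ a: 2 trees
a ^ a ^ a: 1 tree
a ^ a ^ a ^ a: 1 tree
a ^ a: 1 tree
a: 1 tree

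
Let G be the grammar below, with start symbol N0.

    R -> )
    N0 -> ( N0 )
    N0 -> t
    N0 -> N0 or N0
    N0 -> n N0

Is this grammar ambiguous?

Witness: n t or t

Derivation 1: N0 ⇒ N0 or N0 ⇒ n N0 or N0 ⇒ n t or N0 ⇒ n t or t
Derivation 2: N0 ⇒ n N0 ⇒ n N0 or N0 ⇒ n t or N0 ⇒ n t or t

Two distinct leftmost derivations for the same string.

Ambiguous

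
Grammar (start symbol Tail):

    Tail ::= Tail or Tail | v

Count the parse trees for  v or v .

1

Parse trees for v or v:
  [Tail [Tail v] or [Tail v]]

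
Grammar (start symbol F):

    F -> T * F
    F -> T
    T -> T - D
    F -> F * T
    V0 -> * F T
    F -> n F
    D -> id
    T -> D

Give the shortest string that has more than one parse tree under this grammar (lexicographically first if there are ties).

id * id

length 1: no string has ≥2 trees
length 2: no string has ≥2 trees
length 3: id * id has 2 parse trees

Two derivations of id * id:
  F ⇒ T * F ⇒ D * F ⇒ id * F ⇒ id * T ⇒ id * D ⇒ id * id
  F ⇒ F * T ⇒ T * T ⇒ D * T ⇒ id * T ⇒ id * D ⇒ id * id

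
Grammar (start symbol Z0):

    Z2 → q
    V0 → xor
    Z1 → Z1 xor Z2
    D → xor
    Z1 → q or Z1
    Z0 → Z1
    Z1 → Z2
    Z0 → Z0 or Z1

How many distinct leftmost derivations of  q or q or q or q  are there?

Parse trees for q or q or q or q:
  [Z0 [Z1 q or [Z1 q or [Z1 q or [Z1 [Z2 q]]]]]]
  [Z0 [Z0 [Z1 [Z2 q]]] or [Z1 q or [Z1 q or [Z1 [Z2 q]]]]]
  [Z0 [Z0 [Z1 q or [Z1 [Z2 q]]]] or [Z1 q or [Z1 [Z2 q]]]]
  [Z0 [Z0 [Z0 [Z1 [Z2 q]]] or [Z1 [Z2 q]]] or [Z1 q or [Z1 [Z2 q]]]]
  [Z0 [Z0 [Z1 q or [Z1 q or [Z1 [Z2 q]]]]] or [Z1 [Z2 q]]]
  [Z0 [Z0 [Z0 [Z1 [Z2 q]]] or [Z1 q or [Z1 [Z2 q]]]] or [Z1 [Z2 q]]]
  [Z0 [Z0 [Z0 [Z1 q or [Z1 [Z2 q]]]] or [Z1 [Z2 q]]] or [Z1 [Z2 q]]]
  [Z0 [Z0 [Z0 [Z0 [Z1 [Z2 q]]] or [Z1 [Z2 q]]] or [Z1 [Z2 q]]] or [Z1 [Z2 q]]]

8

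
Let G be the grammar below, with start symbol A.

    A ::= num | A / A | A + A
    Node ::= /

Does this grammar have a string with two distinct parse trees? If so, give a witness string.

Ambiguous

Witness: num + num + num

Derivation 1: A ⇒ A + A ⇒ num + A ⇒ num + A + A ⇒ num + num + A ⇒ num + num + num
Derivation 2: A ⇒ A + A ⇒ A + A + A ⇒ num + A + A ⇒ num + num + A ⇒ num + num + num

Two distinct leftmost derivations for the same string.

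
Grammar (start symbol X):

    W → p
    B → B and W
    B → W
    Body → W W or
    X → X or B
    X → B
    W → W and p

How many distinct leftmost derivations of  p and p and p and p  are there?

8

Parse trees for p and p and p and p:
  [X [B [B [W p]] and [W [W [W p] and p] and p]]]
  [X [B [B [B [W p]] and [W p]] and [W [W p] and p]]]
  [X [B [B [W [W p] and p]] and [W [W p] and p]]]
  [X [B [B [B [W p]] and [W [W p] and p]] and [W p]]]
  [X [B [B [B [B [W p]] and [W p]] and [W p]] and [W p]]]
  [X [B [B [B [W [W p] and p]] and [W p]] and [W p]]]
  [X [B [B [W [W [W p] and p] and p]] and [W p]]]
  [X [B [W [W [W [W p] and p] and p] and p]]]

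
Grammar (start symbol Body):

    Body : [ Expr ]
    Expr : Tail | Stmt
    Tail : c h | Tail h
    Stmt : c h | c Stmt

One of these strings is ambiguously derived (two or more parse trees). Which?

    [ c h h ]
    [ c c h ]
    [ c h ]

[ c h h ]: 1 tree
[ c c h ]: 1 tree
[ c h ]: 2 trees

[ c h ]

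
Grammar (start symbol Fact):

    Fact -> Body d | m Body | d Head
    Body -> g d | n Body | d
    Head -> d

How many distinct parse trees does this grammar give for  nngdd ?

1

Parse trees for nngdd:
  [Fact [Body n [Body n [Body g d]]] d]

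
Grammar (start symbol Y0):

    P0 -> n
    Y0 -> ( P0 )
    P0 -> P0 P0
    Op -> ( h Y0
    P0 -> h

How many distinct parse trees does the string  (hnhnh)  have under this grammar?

14

Parse trees for (hnhnh) (showing first 6 of 14):
  [Y0 ( [P0 [P0 h] [P0 [P0 n] [P0 [P0 h] [P0 [P0 n] [P0 h]]]]] )]
  [Y0 ( [P0 [P0 h] [P0 [P0 n] [P0 [P0 [P0 h] [P0 n]] [P0 h]]]] )]
  [Y0 ( [P0 [P0 h] [P0 [P0 [P0 n] [P0 h]] [P0 [P0 n] [P0 h]]]] )]
  [Y0 ( [P0 [P0 h] [P0 [P0 [P0 n] [P0 [P0 h] [P0 n]]] [P0 h]]] )]
  [Y0 ( [P0 [P0 h] [P0 [P0 [P0 [P0 n] [P0 h]] [P0 n]] [P0 h]]] )]
  [Y0 ( [P0 [P0 [P0 h] [P0 n]] [P0 [P0 h] [P0 [P0 n] [P0 h]]]] )]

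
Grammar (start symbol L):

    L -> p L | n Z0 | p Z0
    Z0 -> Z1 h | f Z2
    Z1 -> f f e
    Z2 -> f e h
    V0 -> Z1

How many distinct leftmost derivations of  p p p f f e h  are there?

Parse trees for p p p f f e h:
  [L p [L p [L p [Z0 [Z1 f f e] h]]]]
  [L p [L p [L p [Z0 f [Z2 f e h]]]]]

2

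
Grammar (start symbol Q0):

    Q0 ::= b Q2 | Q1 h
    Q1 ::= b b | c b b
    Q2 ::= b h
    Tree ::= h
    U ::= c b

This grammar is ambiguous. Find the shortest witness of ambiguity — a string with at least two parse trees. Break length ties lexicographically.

length 3: b b h has 2 parse trees

Two derivations of b b h:
  Q0 ⇒ b Q2 ⇒ b b h
  Q0 ⇒ Q1 h ⇒ b b h

b b h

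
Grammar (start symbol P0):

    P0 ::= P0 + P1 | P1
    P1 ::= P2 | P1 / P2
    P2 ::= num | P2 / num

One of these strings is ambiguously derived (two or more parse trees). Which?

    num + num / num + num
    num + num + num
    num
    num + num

num + num / num + num: 2 trees
num + num + num: 1 tree
num: 1 tree
num + num: 1 tree

num + num / num + num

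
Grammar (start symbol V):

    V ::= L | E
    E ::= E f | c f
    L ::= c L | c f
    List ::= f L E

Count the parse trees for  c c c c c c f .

1

Parse trees for c c c c c c f:
  [V [L c [L c [L c [L c [L c [L c f]]]]]]]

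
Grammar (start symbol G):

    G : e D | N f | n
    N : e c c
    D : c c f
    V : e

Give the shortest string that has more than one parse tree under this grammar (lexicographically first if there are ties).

length 1: no string has ≥2 trees
length 4: e c c f has 2 parse trees

Two derivations of e c c f:
  G ⇒ e D ⇒ e c c f
  G ⇒ N f ⇒ e c c f

e c c f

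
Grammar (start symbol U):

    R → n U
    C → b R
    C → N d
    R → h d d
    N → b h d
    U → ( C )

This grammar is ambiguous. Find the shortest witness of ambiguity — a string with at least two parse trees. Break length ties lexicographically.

( b h d d )

length 6: ( b h d d ) has 2 parse trees

Two derivations of ( b h d d ):
  U ⇒ ( C ) ⇒ ( b R ) ⇒ ( b h d d )
  U ⇒ ( C ) ⇒ ( N d ) ⇒ ( b h d d )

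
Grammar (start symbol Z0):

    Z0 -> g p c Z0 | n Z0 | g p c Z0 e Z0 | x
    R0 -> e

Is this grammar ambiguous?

Witness: g p c g p c x e x

Derivation 1: Z0 ⇒ g p c Z0 ⇒ g p c g p c Z0 e Z0 ⇒ g p c g p c x e Z0 ⇒ g p c g p c x e x
Derivation 2: Z0 ⇒ g p c Z0 e Z0 ⇒ g p c g p c Z0 e Z0 ⇒ g p c g p c x e Z0 ⇒ g p c g p c x e x

Two distinct leftmost derivations for the same string.

Ambiguous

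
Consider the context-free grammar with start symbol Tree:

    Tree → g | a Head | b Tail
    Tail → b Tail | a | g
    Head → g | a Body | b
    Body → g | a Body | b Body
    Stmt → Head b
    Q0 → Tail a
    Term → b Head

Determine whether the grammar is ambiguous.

Unambiguous

(Stmt, Q0, Term are unreachable from Tree, so their rules don't affect L(Tree).) Each reachable nonterminal has at most one production per leading terminal, and all productions are right-linear; the derivation is determined token-by-token.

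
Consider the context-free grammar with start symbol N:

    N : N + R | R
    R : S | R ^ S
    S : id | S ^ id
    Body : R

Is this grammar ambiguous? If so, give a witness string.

Witness: id ^ id

Derivation 1: N ⇒ R ⇒ S ⇒ S ^ id ⇒ id ^ id
Derivation 2: N ⇒ R ⇒ R ^ S ⇒ S ^ S ⇒ id ^ S ⇒ id ^ id

Two distinct leftmost derivations for the same string.

Ambiguous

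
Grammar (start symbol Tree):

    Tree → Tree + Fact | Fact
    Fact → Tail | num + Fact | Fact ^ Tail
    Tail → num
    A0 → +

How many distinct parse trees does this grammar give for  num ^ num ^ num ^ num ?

Parse trees for num ^ num ^ num ^ num:
  [Tree [Fact [Fact [Fact [Fact [Tail num]] ^ [Tail num]] ^ [Tail num]] ^ [Tail num]]]

1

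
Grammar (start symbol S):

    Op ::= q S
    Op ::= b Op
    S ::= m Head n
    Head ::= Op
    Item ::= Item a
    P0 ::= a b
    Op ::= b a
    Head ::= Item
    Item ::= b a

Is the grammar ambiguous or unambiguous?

Witness: m b a n

Derivation 1: S ⇒ m Head n ⇒ m Op n ⇒ m b a n
Derivation 2: S ⇒ m Head n ⇒ m Item n ⇒ m b a n

Two distinct leftmost derivations for the same string.

Ambiguous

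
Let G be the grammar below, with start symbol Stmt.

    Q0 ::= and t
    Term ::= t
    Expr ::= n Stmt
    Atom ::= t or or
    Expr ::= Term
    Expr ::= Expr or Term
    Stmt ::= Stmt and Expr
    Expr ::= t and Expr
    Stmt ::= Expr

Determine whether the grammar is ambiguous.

Ambiguous

Witness: t and t

Derivation 1: Stmt ⇒ Stmt and Expr ⇒ Expr and Expr ⇒ Term and Expr ⇒ t and Expr ⇒ t and Term ⇒ t and t
Derivation 2: Stmt ⇒ Expr ⇒ t and Expr ⇒ t and Term ⇒ t and t

Two distinct leftmost derivations for the same string.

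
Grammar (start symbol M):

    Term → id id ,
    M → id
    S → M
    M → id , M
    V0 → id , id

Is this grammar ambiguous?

Unambiguous

Only M is reachable from M; ignoring the rest: The reachable grammar is A → atom sep A | atom. Each atom is followed by either the separator (recurse) or end-of-string (stop) — no choice point.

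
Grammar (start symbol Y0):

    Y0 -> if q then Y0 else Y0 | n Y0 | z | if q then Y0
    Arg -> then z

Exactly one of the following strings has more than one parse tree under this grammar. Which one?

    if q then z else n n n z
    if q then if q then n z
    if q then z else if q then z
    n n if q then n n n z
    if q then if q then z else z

if q then if q then z else z

if q then z else n n n z: 1 tree
if q then if q then n z: 1 tree
if q then z else if q then z: 1 tree
n n if q then n n n z: 1 tree
if q then if q then z else z: 2 trees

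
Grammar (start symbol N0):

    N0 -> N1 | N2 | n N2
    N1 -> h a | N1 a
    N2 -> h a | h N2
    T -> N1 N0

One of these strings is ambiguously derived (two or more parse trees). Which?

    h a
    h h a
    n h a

h a: 2 trees
h h a: 1 tree
n h a: 1 tree

h a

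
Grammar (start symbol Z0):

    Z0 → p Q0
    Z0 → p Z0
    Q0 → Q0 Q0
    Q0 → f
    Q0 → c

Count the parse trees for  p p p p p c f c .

Parse trees for p p p p p c f c:
  [Z0 p [Z0 p [Z0 p [Z0 p [Z0 p [Q0 [Q0 c] [Q0 [Q0 f] [Q0 c]]]]]]]]
  [Z0 p [Z0 p [Z0 p [Z0 p [Z0 p [Q0 [Q0 [Q0 c] [Q0 f]] [Q0 c]]]]]]]

2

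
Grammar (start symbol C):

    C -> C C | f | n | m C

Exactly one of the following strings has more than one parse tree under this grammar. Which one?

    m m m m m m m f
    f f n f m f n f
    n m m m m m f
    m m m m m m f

f f n f m f n f

m m m m m m m f: 1 tree
f f n f m f n f: 202 trees
n m m m m m f: 1 tree
m m m m m m f: 1 tree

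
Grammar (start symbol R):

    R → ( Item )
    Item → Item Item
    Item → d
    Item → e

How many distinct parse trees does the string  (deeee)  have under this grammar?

14

Parse trees for (deeee) (showing first 6 of 14):
  [R ( [Item [Item d] [Item [Item e] [Item [Item e] [Item [Item e] [Item e]]]]] )]
  [R ( [Item [Item d] [Item [Item e] [Item [Item [Item e] [Item e]] [Item e]]]] )]
  [R ( [Item [Item d] [Item [Item [Item e] [Item e]] [Item [Item e] [Item e]]]] )]
  [R ( [Item [Item d] [Item [Item [Item e] [Item [Item e] [Item e]]] [Item e]]] )]
  [R ( [Item [Item d] [Item [Item [Item [Item e] [Item e]] [Item e]] [Item e]]] )]
  [R ( [Item [Item [Item d] [Item e]] [Item [Item e] [Item [Item e] [Item e]]]] )]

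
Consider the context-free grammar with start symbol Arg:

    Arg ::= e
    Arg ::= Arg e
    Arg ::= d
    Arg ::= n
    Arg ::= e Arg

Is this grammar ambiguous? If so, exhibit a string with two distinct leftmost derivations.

Ambiguous

Witness: e e

Derivation 1: Arg ⇒ Arg e ⇒ e e
Derivation 2: Arg ⇒ e Arg ⇒ e e

Two distinct leftmost derivations for the same string.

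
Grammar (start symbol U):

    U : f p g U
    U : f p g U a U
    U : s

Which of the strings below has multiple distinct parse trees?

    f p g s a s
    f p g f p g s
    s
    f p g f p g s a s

f p g s a s: 1 tree
f p g f p g s: 1 tree
s: 1 tree
f p g f p g s a s: 2 trees

f p g f p g s a s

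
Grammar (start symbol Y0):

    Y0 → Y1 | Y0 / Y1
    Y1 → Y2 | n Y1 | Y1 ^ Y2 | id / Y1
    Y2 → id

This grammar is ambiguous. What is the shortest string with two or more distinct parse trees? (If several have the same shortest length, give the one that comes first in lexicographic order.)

id / id

length 1: no string has ≥2 trees
length 2: no string has ≥2 trees
length 3: id / id has 2 parse trees

Two derivations of id / id:
  Y0 ⇒ Y1 ⇒ id / Y1 ⇒ id / Y2 ⇒ id / id
  Y0 ⇒ Y0 / Y1 ⇒ Y1 / Y1 ⇒ Y2 / Y1 ⇒ id / Y1 ⇒ id / Y2 ⇒ id / id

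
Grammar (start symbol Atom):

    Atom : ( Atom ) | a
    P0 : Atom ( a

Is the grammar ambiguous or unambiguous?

Unambiguous

Only Atom is reachable from Atom; ignoring the rest: Each string is a nest of matched brackets around a single atom. An opening bracket forces the recursive rule; an atom forces the base rule.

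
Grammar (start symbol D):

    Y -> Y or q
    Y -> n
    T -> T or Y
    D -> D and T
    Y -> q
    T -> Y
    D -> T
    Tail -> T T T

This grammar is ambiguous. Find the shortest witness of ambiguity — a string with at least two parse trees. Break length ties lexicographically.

n or q

length 1: no string has ≥2 trees
length 3: n or q has 2 parse trees

Two derivations of n or q:
  D ⇒ T ⇒ T or Y ⇒ Y or Y ⇒ n or Y ⇒ n or q
  D ⇒ T ⇒ Y ⇒ Y or q ⇒ n or q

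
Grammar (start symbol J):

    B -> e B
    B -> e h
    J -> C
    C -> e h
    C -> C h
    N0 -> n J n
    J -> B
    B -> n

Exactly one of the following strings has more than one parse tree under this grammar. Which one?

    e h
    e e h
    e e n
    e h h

e h: 2 trees
e e h: 1 tree
e e n: 1 tree
e h h: 1 tree

e h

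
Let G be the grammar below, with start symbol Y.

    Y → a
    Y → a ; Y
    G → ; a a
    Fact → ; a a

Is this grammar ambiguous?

Unambiguous

(Fact, G are unreachable from Y, so their rules don't affect L(Y).) The reachable grammar is A → atom sep A | atom. Each atom is followed by either the separator (recurse) or end-of-string (stop) — no choice point.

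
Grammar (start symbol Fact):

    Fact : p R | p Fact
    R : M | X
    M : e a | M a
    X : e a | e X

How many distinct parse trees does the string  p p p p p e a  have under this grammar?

Parse trees for p p p p p e a:
  [Fact p [Fact p [Fact p [Fact p [Fact p [R [M e a]]]]]]]
  [Fact p [Fact p [Fact p [Fact p [Fact p [R [X e a]]]]]]]

2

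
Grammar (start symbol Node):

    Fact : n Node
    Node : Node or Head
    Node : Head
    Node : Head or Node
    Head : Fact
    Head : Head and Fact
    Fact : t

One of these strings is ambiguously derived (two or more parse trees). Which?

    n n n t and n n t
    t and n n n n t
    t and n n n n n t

n n n t and n n t

n n n t and n n t: 4 trees
t and n n n n t: 1 tree
t and n n n n n t: 1 tree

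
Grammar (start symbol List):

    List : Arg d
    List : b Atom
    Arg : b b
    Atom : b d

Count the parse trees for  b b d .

Parse trees for b b d:
  [List [Arg b b] d]
  [List b [Atom b d]]

2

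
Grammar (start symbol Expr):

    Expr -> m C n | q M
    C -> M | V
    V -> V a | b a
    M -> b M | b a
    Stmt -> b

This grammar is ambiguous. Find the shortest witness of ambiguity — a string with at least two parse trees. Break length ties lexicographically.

length 3: no string has ≥2 trees
length 4: m b a n has 2 parse trees

Two derivations of m b a n:
  Expr ⇒ m C n ⇒ m M n ⇒ m b a n
  Expr ⇒ m C n ⇒ m V n ⇒ m b a n

m b a n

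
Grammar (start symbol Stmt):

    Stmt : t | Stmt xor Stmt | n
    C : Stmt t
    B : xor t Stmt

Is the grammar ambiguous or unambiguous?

Witness: n xor n xor n

Derivation 1: Stmt ⇒ Stmt xor Stmt ⇒ Stmt xor Stmt xor Stmt ⇒ n xor Stmt xor Stmt ⇒ n xor n xor Stmt ⇒ n xor n xor n
Derivation 2: Stmt ⇒ Stmt xor Stmt ⇒ n xor Stmt ⇒ n xor Stmt xor Stmt ⇒ n xor n xor Stmt ⇒ n xor n xor n

Two distinct leftmost derivations for the same string.

Ambiguous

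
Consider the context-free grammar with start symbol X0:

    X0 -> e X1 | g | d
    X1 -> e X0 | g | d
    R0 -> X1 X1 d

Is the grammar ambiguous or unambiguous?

(R0 is unreachable from X0, so its rules don't affect L(X0).) Each reachable nonterminal has at most one production per leading terminal, and all productions are right-linear; the derivation is determined token-by-token.

Unambiguous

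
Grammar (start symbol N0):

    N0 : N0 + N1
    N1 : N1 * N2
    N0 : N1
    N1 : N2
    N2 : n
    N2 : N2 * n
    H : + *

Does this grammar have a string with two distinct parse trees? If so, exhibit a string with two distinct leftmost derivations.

Ambiguous

Witness: n * n

Derivation 1: N0 ⇒ N1 ⇒ N1 * N2 ⇒ N2 * N2 ⇒ n * N2 ⇒ n * n
Derivation 2: N0 ⇒ N1 ⇒ N2 ⇒ N2 * n ⇒ n * n

Two distinct leftmost derivations for the same string.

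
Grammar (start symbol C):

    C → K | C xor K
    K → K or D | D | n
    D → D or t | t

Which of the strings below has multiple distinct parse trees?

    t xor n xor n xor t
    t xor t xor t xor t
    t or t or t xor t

t xor n xor n xor t: 1 tree
t xor t xor t xor t: 1 tree
t or t or t xor t: 4 trees

t or t or t xor t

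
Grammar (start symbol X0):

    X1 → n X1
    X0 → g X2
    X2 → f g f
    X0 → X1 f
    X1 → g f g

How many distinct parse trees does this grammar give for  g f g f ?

2

Parse trees for g f g f:
  [X0 g [X2 f g f]]
  [X0 [X1 g f g] f]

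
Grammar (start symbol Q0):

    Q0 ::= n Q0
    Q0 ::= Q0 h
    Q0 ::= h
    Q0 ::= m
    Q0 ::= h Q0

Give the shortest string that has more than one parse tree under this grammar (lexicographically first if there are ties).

length 1: no string has ≥2 trees
length 2: h h has 2 parse trees

Two derivations of h h:
  Q0 ⇒ Q0 h ⇒ h h
  Q0 ⇒ h Q0 ⇒ h h

h h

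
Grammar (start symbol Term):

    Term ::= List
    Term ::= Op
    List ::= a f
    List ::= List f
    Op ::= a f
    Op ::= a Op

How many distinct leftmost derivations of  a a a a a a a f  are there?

Parse trees for a a a a a a a f:
  [Term [Op a [Op a [Op a [Op a [Op a [Op a [Op a f]]]]]]]]

1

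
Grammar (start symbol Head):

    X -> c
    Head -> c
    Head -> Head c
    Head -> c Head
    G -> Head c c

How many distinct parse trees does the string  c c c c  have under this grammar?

Parse trees for c c c c:
  [Head [Head [Head [Head c] c] c] c]
  [Head [Head [Head c [Head c]] c] c]
  [Head [Head c [Head [Head c] c]] c]
  [Head [Head c [Head c [Head c]]] c]
  [Head c [Head [Head [Head c] c] c]]
  [Head c [Head [Head c [Head c]] c]]
  [Head c [Head c [Head [Head c] c]]]
  [Head c [Head c [Head c [Head c]]]]

8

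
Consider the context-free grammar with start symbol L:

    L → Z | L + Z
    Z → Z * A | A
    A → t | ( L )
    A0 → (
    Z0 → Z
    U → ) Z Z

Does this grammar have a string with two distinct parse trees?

(A0, Z0, U are unreachable from L, so their rules don't affect L(L).) The grammar is stratified — L handles '+' (left-recursive), Z handles '*', A atoms. Each operator has a fixed associativity and precedence level, so every string has one parse.

Unambiguous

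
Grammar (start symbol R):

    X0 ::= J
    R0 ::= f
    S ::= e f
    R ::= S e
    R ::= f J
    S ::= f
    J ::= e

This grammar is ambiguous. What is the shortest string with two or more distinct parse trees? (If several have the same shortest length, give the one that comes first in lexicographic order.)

length 2: f e has 2 parse trees

Two derivations of f e:
  R ⇒ S e ⇒ f e
  R ⇒ f J ⇒ f e

f e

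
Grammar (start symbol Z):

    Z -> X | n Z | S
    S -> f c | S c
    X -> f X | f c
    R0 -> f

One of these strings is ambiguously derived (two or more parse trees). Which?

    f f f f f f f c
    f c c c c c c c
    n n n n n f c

n n n n n f c

f f f f f f f c: 1 tree
f c c c c c c c: 1 tree
n n n n n f c: 2 trees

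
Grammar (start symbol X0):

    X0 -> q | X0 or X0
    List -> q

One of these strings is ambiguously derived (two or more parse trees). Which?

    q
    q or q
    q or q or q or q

q: 1 tree
q or q: 1 tree
q or q or q or q: 5 trees

q or q or q or q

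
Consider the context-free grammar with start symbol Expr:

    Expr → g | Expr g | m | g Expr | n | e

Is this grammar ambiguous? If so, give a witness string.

Witness: g g

Derivation 1: Expr ⇒ Expr g ⇒ g g
Derivation 2: Expr ⇒ g Expr ⇒ g g

Two distinct leftmost derivations for the same string.

Ambiguous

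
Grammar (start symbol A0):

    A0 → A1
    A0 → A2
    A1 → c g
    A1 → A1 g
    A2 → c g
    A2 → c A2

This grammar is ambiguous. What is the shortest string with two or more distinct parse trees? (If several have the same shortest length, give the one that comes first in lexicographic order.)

c g

length 2: c g has 2 parse trees

Two derivations of c g:
  A0 ⇒ A1 ⇒ c g
  A0 ⇒ A2 ⇒ c g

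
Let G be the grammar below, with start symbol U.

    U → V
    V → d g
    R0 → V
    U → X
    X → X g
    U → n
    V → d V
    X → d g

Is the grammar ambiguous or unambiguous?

Witness: d g

Derivation 1: U ⇒ V ⇒ d g
Derivation 2: U ⇒ X ⇒ d g

Two distinct leftmost derivations for the same string.

Ambiguous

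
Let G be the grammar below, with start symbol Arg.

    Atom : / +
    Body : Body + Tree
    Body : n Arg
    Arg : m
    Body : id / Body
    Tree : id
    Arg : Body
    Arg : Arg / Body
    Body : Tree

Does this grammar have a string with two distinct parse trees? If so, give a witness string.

Ambiguous

Witness: id / id

Derivation 1: Arg ⇒ Body ⇒ id / Body ⇒ id / Tree ⇒ id / id
Derivation 2: Arg ⇒ Arg / Body ⇒ Body / Body ⇒ Tree / Body ⇒ id / Body ⇒ id / Tree ⇒ id / id

Two distinct leftmost derivations for the same string.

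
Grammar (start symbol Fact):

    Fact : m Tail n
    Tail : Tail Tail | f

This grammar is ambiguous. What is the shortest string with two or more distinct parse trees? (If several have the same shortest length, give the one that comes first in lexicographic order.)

m f f f n

length 3: no string has ≥2 trees
length 4: no string has ≥2 trees
length 5: m f f f n has 2 parse trees

Two derivations of m f f f n:
  Fact ⇒ m Tail n ⇒ m Tail Tail n ⇒ m Tail Tail Tail n ⇒ m f Tail Tail n ⇒ m f f Tail n ⇒ m f f f n
  Fact ⇒ m Tail n ⇒ m Tail Tail n ⇒ m f Tail n ⇒ m f Tail Tail n ⇒ m f f Tail n ⇒ m f f f n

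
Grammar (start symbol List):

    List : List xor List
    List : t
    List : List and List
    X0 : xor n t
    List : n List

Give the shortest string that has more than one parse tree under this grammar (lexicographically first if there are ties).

length 1: no string has ≥2 trees
length 2: no string has ≥2 trees
length 3: no string has ≥2 trees
length 4: n t and t has 2 parse trees

Two derivations of n t and t:
  List ⇒ List and List ⇒ n List and List ⇒ n t and List ⇒ n t and t
  List ⇒ n List ⇒ n List and List ⇒ n t and List ⇒ n t and t

n t and t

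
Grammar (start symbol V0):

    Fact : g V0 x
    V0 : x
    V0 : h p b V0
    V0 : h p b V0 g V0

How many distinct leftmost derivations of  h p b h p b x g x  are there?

Parse trees for h p b h p b x g x:
  [V0 h p b [V0 h p b [V0 x] g [V0 x]]]
  [V0 h p b [V0 h p b [V0 x]] g [V0 x]]

2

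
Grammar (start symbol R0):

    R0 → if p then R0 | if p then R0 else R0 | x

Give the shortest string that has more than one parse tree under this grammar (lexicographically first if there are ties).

length 1: no string has ≥2 trees
length 4: no string has ≥2 trees
length 6: no string has ≥2 trees
length 7: no string has ≥2 trees
length 9: if p then if p then x else x has 2 parse trees

Two derivations of if p then if p then x else x:
  R0 ⇒ if p then R0 ⇒ if p then if p then R0 else R0 ⇒ if p then if p then x else R0 ⇒ if p then if p then x else x
  R0 ⇒ if p then R0 else R0 ⇒ if p then if p then R0 else R0 ⇒ if p then if p then x else R0 ⇒ if p then if p then x else x

if p then if p then x else x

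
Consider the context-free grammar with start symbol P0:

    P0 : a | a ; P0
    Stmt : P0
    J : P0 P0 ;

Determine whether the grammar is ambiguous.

Only P0 is reachable from P0; ignoring the rest: The reachable grammar is A → atom sep A | atom. Each atom is followed by either the separator (recurse) or end-of-string (stop) — no choice point.

Unambiguous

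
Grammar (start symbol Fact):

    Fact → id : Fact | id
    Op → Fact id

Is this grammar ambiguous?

(Op is unreachable from Fact, so its rules don't affect L(Fact).) The reachable grammar is A → atom sep A | atom. Each atom is followed by either the separator (recurse) or end-of-string (stop) — no choice point.

Unambiguous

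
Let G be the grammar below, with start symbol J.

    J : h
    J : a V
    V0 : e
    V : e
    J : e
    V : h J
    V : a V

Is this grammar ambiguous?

Only J, V are reachable from J; ignoring the rest: Each reachable nonterminal has at most one production per leading terminal, and all productions are right-linear; the derivation is determined token-by-token.

Unambiguous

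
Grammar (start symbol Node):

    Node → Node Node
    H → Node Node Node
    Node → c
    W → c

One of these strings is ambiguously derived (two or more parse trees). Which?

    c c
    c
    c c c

c c c

c c: 1 tree
c: 1 tree
c c c: 2 trees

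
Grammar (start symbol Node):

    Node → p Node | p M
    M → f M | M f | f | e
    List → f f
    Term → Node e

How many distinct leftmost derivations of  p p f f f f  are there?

8

Parse trees for p p f f f f:
  [Node p [Node p [M f [M f [M f [M f]]]]]]
  [Node p [Node p [M f [M f [M [M f] f]]]]]
  [Node p [Node p [M f [M [M f [M f]] f]]]]
  [Node p [Node p [M f [M [M [M f] f] f]]]]
  [Node p [Node p [M [M f [M f [M f]]] f]]]
  [Node p [Node p [M [M f [M [M f] f]] f]]]
  [Node p [Node p [M [M [M f [M f]] f] f]]]
  [Node p [Node p [M [M [M [M f] f] f] f]]]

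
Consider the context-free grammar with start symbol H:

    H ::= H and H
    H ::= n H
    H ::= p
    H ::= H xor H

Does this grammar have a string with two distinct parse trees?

Witness: n p and p

Derivation 1: H ⇒ H and H ⇒ n H and H ⇒ n p and H ⇒ n p and p
Derivation 2: H ⇒ n H ⇒ n H and H ⇒ n p and H ⇒ n p and p

Two distinct leftmost derivations for the same string.

Ambiguous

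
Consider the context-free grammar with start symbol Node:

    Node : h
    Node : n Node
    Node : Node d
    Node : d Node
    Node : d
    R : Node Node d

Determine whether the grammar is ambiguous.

Ambiguous

Witness: d d

Derivation 1: Node ⇒ Node d ⇒ d d
Derivation 2: Node ⇒ d Node ⇒ d d

Two distinct leftmost derivations for the same string.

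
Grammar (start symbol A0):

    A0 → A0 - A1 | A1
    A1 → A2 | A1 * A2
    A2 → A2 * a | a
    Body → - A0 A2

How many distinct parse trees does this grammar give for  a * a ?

Parse trees for a * a:
  [A0 [A1 [A2 [A2 a] * a]]]
  [A0 [A1 [A1 [A2 a]] * [A2 a]]]

2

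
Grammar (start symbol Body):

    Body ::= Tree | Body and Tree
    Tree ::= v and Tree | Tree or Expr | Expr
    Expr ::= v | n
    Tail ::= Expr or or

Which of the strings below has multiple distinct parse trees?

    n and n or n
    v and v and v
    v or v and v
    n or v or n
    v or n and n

v and v and v

n and n or n: 1 tree
v and v and v: 4 trees
v or v and v: 1 tree
n or v or n: 1 tree
v or n and n: 1 tree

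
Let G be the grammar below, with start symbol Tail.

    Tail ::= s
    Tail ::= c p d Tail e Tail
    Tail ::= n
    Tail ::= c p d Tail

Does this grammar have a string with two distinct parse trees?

Ambiguous

Witness: c p d c p d n e n

Derivation 1: Tail ⇒ c p d Tail e Tail ⇒ c p d c p d Tail e Tail ⇒ c p d c p d n e Tail ⇒ c p d c p d n e n
Derivation 2: Tail ⇒ c p d Tail ⇒ c p d c p d Tail e Tail ⇒ c p d c p d n e Tail ⇒ c p d c p d n e n

Two distinct leftmost derivations for the same string.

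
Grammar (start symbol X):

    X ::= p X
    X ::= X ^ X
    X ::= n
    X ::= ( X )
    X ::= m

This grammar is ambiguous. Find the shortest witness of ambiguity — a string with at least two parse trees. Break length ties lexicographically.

length 1: no string has ≥2 trees
length 2: no string has ≥2 trees
length 3: no string has ≥2 trees
length 4: p m ^ m has 2 parse trees

Two derivations of p m ^ m:
  X ⇒ p X ⇒ p X ^ X ⇒ p m ^ X ⇒ p m ^ m
  X ⇒ X ^ X ⇒ p X ^ X ⇒ p m ^ X ⇒ p m ^ m

p m ^ m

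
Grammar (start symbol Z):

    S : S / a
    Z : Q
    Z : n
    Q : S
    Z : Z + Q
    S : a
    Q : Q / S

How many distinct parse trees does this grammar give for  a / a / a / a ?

Parse trees for a / a / a / a:
  [Z [Q [S [S [S [S a] / a] / a] / a]]]
  [Z [Q [Q [S a]] / [S [S [S a] / a] / a]]]
  [Z [Q [Q [S [S a] / a]] / [S [S a] / a]]]
  [Z [Q [Q [Q [S a]] / [S a]] / [S [S a] / a]]]
  [Z [Q [Q [S [S [S a] / a] / a]] / [S a]]]
  [Z [Q [Q [Q [S a]] / [S [S a] / a]] / [S a]]]
  [Z [Q [Q [Q [S [S a] / a]] / [S a]] / [S a]]]
  [Z [Q [Q [Q [Q [S a]] / [S a]] / [S a]] / [S a]]]

8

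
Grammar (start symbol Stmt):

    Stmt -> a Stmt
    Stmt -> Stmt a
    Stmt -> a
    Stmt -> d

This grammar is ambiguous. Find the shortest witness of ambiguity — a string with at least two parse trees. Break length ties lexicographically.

length 1: no string has ≥2 trees
length 2: a a has 2 parse trees

Two derivations of a a:
  Stmt ⇒ a Stmt ⇒ a a
  Stmt ⇒ Stmt a ⇒ a a

a a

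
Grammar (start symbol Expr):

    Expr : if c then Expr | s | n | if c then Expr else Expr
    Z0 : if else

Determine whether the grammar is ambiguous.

Witness: if c then if c then n else n

Derivation 1: Expr ⇒ if c then Expr ⇒ if c then if c then Expr else Expr ⇒ if c then if c then n else Expr ⇒ if c then if c then n else n
Derivation 2: Expr ⇒ if c then Expr else Expr ⇒ if c then if c then Expr else Expr ⇒ if c then if c then n else Expr ⇒ if c then if c then n else n

Two distinct leftmost derivations for the same string.

Ambiguous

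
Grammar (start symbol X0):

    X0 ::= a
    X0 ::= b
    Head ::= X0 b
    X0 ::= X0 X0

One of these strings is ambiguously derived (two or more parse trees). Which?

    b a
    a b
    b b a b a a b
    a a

b a: 1 tree
a b: 1 tree
b b a b a a b: 132 trees
a a: 1 tree

b b a b a a b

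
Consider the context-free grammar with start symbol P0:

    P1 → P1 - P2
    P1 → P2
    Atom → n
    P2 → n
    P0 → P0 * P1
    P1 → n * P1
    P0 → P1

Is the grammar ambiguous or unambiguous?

Witness: n * n

Derivation 1: P0 ⇒ P0 * P1 ⇒ P1 * P1 ⇒ P2 * P1 ⇒ n * P1 ⇒ n * P2 ⇒ n * n
Derivation 2: P0 ⇒ P1 ⇒ n * P1 ⇒ n * P2 ⇒ n * n

Two distinct leftmost derivations for the same string.

Ambiguous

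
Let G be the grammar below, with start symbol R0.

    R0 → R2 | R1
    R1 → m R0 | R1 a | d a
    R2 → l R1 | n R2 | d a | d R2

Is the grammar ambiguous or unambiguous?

Witness: d a

Derivation 1: R0 ⇒ R2 ⇒ d a
Derivation 2: R0 ⇒ R1 ⇒ d a

Two distinct leftmost derivations for the same string.

Ambiguous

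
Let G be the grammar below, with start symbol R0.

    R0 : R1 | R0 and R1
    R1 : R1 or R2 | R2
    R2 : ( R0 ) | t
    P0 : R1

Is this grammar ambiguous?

Unambiguous

Only R0, R1, R2 are reachable from R0; ignoring the rest: This is a standard precedence ladder (R0 over R1 over R2), with each level left-recursive on its own operator ('and' at R0, 'or' at R1). That structure is LR(1), hence unambiguous.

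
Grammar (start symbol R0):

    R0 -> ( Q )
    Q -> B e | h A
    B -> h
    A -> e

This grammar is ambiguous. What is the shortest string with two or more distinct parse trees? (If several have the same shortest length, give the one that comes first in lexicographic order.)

length 4: ( h e ) has 2 parse trees

Two derivations of ( h e ):
  R0 ⇒ ( Q ) ⇒ ( B e ) ⇒ ( h e )
  R0 ⇒ ( Q ) ⇒ ( h A ) ⇒ ( h e )

( h e )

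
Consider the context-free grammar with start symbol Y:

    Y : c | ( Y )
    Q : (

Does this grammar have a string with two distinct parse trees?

(Q is unreachable from Y, so its rules don't affect L(Y).) Each string is a nest of matched brackets around a single atom. An opening bracket forces the recursive rule; an atom forces the base rule.

Unambiguous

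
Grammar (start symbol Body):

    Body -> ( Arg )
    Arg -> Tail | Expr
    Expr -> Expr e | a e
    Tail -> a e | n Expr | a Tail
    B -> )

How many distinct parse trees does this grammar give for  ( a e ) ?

2

Parse trees for ( a e ):
  [Body ( [Arg [Tail a e]] )]
  [Body ( [Arg [Expr a e]] )]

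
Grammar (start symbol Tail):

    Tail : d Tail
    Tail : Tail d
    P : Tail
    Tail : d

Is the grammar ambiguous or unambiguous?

Witness: d d

Derivation 1: Tail ⇒ d Tail ⇒ d d
Derivation 2: Tail ⇒ Tail d ⇒ d d

Two distinct leftmost derivations for the same string.

Ambiguous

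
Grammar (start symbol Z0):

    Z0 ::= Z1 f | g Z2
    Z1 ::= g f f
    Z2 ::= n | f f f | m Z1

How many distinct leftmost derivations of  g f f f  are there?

2

Parse trees for g f f f:
  [Z0 [Z1 g f f] f]
  [Z0 g [Z2 f f f]]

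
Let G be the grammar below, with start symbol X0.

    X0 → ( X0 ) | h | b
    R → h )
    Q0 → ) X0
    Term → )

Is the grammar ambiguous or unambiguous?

(R, Q0, Term are unreachable from X0, so their rules don't affect L(X0).) Each string is a nest of matched brackets around a single atom. An opening bracket forces the recursive rule; an atom forces the base rule.

Unambiguous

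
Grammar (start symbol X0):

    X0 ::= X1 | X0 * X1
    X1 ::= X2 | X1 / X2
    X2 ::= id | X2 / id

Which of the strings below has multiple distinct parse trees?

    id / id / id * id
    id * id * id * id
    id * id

id / id / id * id: 4 trees
id * id * id * id: 1 tree
id * id: 1 tree

id / id / id * id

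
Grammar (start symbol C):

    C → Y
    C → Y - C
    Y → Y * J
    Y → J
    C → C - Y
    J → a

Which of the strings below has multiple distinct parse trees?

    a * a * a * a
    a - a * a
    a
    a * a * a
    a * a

a - a * a

a * a * a * a: 1 tree
a - a * a: 2 trees
a: 1 tree
a * a * a: 1 tree
a * a: 1 tree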